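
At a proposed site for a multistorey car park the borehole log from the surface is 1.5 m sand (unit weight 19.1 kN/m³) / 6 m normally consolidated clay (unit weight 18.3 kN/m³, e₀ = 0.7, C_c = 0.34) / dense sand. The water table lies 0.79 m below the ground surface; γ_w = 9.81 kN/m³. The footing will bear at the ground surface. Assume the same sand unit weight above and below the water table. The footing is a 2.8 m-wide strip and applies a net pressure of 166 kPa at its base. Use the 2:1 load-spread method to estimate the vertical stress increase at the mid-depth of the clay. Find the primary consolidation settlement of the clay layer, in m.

Mid-depth of clay below the ground surface: z = 1.5 + 6/2 = 4.5 m.
Total vertical stress at mid-clay: σ_v = 19.1×1.5 + 18.3×3 = 83.55 kPa.
Pore pressure: u = 9.81×(4.5 − 0.79) = 36.395 kPa.
Initial effective stress: σ'_0 = σ_v − u = 83.55 − 36.395 = 47.155 kPa.
Stress increase at mid-clay by the 2:1 spreading method:
Δσ = qB/(B+z) = 166×2.8/(2.8+4.5) = 63.671 kPa
Final effective stress: σ'_f = σ'_0 + Δσ = 47.155 + 63.671 = 110.83 kPa.
Normally consolidated clay, so the full stress increment lies on the virgin compression line:
S_c = C_c·H/(1+e₀)·log₁₀(σ'_f/σ'_0) = 0.34×6/(1+0.7)×log₁₀(110.83/47.155)
    = 1.2 × 0.37113 = 0.4454 m

S_c ≈ 0.445 m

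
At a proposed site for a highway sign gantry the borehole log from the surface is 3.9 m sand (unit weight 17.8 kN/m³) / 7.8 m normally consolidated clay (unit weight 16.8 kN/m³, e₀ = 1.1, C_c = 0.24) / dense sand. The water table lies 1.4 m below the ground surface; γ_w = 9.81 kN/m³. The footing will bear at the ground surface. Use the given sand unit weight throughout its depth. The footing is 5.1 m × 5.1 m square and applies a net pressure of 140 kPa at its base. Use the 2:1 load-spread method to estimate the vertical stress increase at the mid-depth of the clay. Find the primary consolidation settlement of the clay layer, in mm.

S_c ≈ 103 mm

Mid-depth of clay below the ground surface: z = 3.9 + 7.8/2 = 7.8 m.
Total vertical stress at mid-clay: σ_v = 17.8×3.9 + 16.8×3.9 = 134.94 kPa.
Pore pressure: u = 9.81×(7.8 − 1.4) = 62.784 kPa.
Initial effective stress: σ'_0 = σ_v − u = 134.94 − 62.784 = 72.156 kPa.
Stress increase at mid-clay by the 2:1 spreading method:
Δσ = qBL/((B+z)(L+z)) = 140×5.1×5.1/((5.1+7.8)(5.1+7.8)) = 21.882 kPa
Final effective stress: σ'_f = σ'_0 + Δσ = 72.156 + 21.882 = 94.038 kPa.
Normally consolidated clay, so the full stress increment lies on the virgin compression line:
S_c = C_c·H/(1+e₀)·log₁₀(σ'_f/σ'_0) = 0.24×7.8/(1+1.1)×log₁₀(94.038/72.156)
    = 0.89143 × 0.11503 = 0.1025 m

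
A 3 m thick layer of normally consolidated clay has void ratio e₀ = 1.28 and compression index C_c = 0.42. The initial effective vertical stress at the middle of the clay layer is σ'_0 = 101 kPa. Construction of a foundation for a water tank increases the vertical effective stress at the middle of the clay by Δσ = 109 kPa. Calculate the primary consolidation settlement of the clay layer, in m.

Final effective stress: σ'_f = σ'_0 + Δσ = 101 + 109 = 210 kPa.
Normally consolidated clay, so the full stress increment lies on the virgin compression line:
S_c = C_c·H/(1+e₀)·log₁₀(σ'_f/σ'_0) = 0.42×3/(1+1.28)×log₁₀(210/101)
    = 0.55263 × 0.3179 = 0.1757 m

S_c ≈ 0.176 m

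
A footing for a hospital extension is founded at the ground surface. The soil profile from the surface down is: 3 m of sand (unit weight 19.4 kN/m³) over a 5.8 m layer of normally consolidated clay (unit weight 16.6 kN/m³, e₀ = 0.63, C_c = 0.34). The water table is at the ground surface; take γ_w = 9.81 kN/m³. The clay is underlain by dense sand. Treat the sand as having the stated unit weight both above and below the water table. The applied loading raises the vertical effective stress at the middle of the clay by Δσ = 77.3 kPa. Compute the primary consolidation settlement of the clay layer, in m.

Mid-depth of clay below the ground surface: z = 3 + 5.8/2 = 5.9 m.
Total vertical stress at mid-clay: σ_v = 19.4×3 + 16.6×2.9 = 106.34 kPa.
Pore pressure: u = 9.81×(5.9 − 0) = 57.879 kPa.
Initial effective stress: σ'_0 = σ_v − u = 106.34 − 57.879 = 48.461 kPa.
Final effective stress: σ'_f = σ'_0 + Δσ = 48.461 + 77.3 = 125.76 kPa.
Normally consolidated clay, so the full stress increment lies on the virgin compression line:
S_c = C_c·H/(1+e₀)·log₁₀(σ'_f/σ'_0) = 0.34×5.8/(1+0.63)×log₁₀(125.76/48.461)
    = 1.2098 × 0.41415 = 0.501 m

S_c ≈ 0.501 m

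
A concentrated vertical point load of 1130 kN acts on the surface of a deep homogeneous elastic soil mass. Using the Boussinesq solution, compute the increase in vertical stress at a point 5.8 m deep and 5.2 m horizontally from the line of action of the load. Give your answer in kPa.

Boussinesq vertical stress below a point load on an elastic half-space:
Δσ_z = 3P/(2πz²) · [1 + (r/z)²]^(−5/2)
r/z = 5.2/5.8 = 0.89655; [1+(r/z)²]^(−5/2) = 0.22884.
Δσ_z = 3×1130/(2π×5.8²) × 0.22884 = 16.039 × 0.22884 = 3.67 kPa

Δσ_z ≈ 3.67 kPa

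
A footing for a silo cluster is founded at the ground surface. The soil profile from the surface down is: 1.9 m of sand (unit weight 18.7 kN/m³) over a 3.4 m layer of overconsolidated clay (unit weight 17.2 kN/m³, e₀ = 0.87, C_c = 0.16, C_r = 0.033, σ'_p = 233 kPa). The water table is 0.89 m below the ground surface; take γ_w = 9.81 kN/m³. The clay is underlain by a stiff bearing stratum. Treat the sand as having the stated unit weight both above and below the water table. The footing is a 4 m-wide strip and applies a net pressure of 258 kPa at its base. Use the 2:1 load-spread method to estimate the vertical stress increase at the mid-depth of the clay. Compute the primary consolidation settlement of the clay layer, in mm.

S_c ≈ 39.5 mm

Mid-depth of clay below the ground surface: z = 1.9 + 3.4/2 = 3.6 m.
Total vertical stress at mid-clay: σ_v = 18.7×1.9 + 17.2×1.7 = 64.77 kPa.
Pore pressure: u = 9.81×(3.6 − 0.89) = 26.585 kPa.
Initial effective stress: σ'_0 = σ_v − u = 64.77 − 26.585 = 38.185 kPa.
Stress increase at mid-clay by the 2:1 spreading method:
Δσ = qB/(B+z) = 258×4/(4+3.6) = 135.79 kPa
Final effective stress: σ'_f = 38.185 + 135.79 = 173.97 kPa.
σ'_f = 173.97 ≤ σ'_p = 233 kPa, so the clay remains overconsolidated and only the recompression index applies:
S_c = C_r·H/(1+e₀)·log₁₀(σ'_f/σ'_0) = 0.033×3.4/1.87×log₁₀(173.97/38.185)
    = 0.060001 × 0.65858 = 0.03952 m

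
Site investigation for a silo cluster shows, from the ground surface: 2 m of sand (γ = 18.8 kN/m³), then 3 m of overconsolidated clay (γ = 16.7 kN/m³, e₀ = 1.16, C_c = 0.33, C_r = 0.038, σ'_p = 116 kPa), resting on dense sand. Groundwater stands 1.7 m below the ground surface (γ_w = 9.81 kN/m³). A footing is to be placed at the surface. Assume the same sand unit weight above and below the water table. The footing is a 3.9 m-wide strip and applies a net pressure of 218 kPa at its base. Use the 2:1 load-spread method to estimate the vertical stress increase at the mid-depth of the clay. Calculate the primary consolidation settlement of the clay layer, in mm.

S_c ≈ 85.6 mm

Mid-depth of clay below the ground surface: z = 2 + 3/2 = 3.5 m.
Total vertical stress at mid-clay: σ_v = 18.8×2 + 16.7×1.5 = 62.65 kPa.
Pore pressure: u = 9.81×(3.5 − 1.7) = 17.658 kPa.
Initial effective stress: σ'_0 = σ_v − u = 62.65 − 17.658 = 44.992 kPa.
Stress increase at mid-clay by the 2:1 spreading method:
Δσ = qB/(B+z) = 218×3.9/(3.9+3.5) = 114.89 kPa
Final effective stress: σ'_f = 44.992 + 114.89 = 159.88 kPa.
σ'_f = 159.88 > σ'_p = 116 kPa, so the stress path crosses the preconsolidation pressure — recompression up to σ'_p, then virgin compression beyond:
S_c = H/(1+e₀)·[C_r·log₁₀(σ'_p/σ'_0) + C_c·log₁₀(σ'_f/σ'_p)]
    = 3/2.16 × [0.038×log₁₀(116/44.992) + 0.33×log₁₀(159.88/116)]
    = 1.3889 × [0.01563 + 0.045981] = 0.08557 m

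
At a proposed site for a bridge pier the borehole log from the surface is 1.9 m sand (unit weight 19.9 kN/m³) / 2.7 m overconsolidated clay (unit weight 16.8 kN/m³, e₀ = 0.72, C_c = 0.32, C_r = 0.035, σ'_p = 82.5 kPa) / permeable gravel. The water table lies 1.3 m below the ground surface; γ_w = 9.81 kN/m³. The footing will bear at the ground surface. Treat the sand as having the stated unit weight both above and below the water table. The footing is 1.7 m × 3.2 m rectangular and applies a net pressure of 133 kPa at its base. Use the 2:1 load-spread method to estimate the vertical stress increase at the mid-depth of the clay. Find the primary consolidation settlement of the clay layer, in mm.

Mid-depth of clay below the ground surface: z = 1.9 + 2.7/2 = 3.25 m.
Total vertical stress at mid-clay: σ_v = 19.9×1.9 + 16.8×1.35 = 60.49 kPa.
Pore pressure: u = 9.81×(3.25 − 1.3) = 19.13 kPa.
Initial effective stress: σ'_0 = σ_v − u = 60.49 − 19.13 = 41.36 kPa.
Stress increase at mid-clay by the 2:1 spreading method:
Δσ = qBL/((B+z)(L+z)) = 133×1.7×3.2/((1.7+3.25)(3.2+3.25)) = 22.661 kPa
Final effective stress: σ'_f = 41.36 + 22.661 = 64.021 kPa.
σ'_f = 64.021 ≤ σ'_p = 82.5 kPa, so the clay remains overconsolidated and only the recompression index applies:
S_c = C_r·H/(1+e₀)·log₁₀(σ'_f/σ'_0) = 0.035×2.7/1.72×log₁₀(64.021/41.36)
    = 0.054943 × 0.18974 = 0.01042 m

S_c ≈ 10.4 mm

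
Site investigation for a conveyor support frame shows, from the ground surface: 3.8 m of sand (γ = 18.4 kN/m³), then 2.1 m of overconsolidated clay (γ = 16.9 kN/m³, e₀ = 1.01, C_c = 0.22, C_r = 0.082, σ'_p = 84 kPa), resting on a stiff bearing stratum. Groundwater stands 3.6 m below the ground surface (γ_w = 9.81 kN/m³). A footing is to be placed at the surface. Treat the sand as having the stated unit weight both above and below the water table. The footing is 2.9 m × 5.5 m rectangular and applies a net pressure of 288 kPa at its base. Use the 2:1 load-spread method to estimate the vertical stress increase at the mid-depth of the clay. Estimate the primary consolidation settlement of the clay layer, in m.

Mid-depth of clay below the ground surface: z = 3.8 + 2.1/2 = 4.85 m.
Total vertical stress at mid-clay: σ_v = 18.4×3.8 + 16.9×1.05 = 87.665 kPa.
Pore pressure: u = 9.81×(4.85 − 3.6) = 12.263 kPa.
Initial effective stress: σ'_0 = σ_v − u = 87.665 − 12.263 = 75.402 kPa.
Stress increase at mid-clay by the 2:1 spreading method:
Δσ = qBL/((B+z)(L+z)) = 288×2.9×5.5/((2.9+4.85)(5.5+4.85)) = 57.268 kPa
Final effective stress: σ'_f = 75.402 + 57.268 = 132.67 kPa.
σ'_f = 132.67 > σ'_p = 84 kPa, so the stress path crosses the preconsolidation pressure — recompression up to σ'_p, then virgin compression beyond:
S_c = H/(1+e₀)·[C_r·log₁₀(σ'_p/σ'_0) + C_c·log₁₀(σ'_f/σ'_p)]
    = 2.1/2.01 × [0.082×log₁₀(84/75.402) + 0.22×log₁₀(132.67/84)]
    = 1.0448 × [0.0038455 + 0.043669] = 0.04964 m

S_c ≈ 0.0496 m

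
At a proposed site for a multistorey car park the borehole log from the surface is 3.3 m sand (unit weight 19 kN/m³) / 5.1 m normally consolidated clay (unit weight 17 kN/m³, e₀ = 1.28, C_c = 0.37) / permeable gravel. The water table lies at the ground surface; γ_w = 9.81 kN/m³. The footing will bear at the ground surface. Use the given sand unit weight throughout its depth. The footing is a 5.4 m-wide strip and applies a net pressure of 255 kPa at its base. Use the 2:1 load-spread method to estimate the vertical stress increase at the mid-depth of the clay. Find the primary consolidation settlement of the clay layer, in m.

Mid-depth of clay below the ground surface: z = 3.3 + 5.1/2 = 5.85 m.
Total vertical stress at mid-clay: σ_v = 19×3.3 + 17×2.55 = 106.05 kPa.
Pore pressure: u = 9.81×(5.85 − 0) = 57.389 kPa.
Initial effective stress: σ'_0 = σ_v − u = 106.05 − 57.389 = 48.661 kPa.
Stress increase at mid-clay by the 2:1 spreading method:
Δσ = qB/(B+z) = 255×5.4/(5.4+5.85) = 122.4 kPa
Final effective stress: σ'_f = σ'_0 + Δσ = 48.661 + 122.4 = 171.06 kPa.
Normally consolidated clay, so the full stress increment lies on the virgin compression line:
S_c = C_c·H/(1+e₀)·log₁₀(σ'_f/σ'_0) = 0.37×5.1/(1+1.28)×log₁₀(171.06/48.661)
    = 0.82763 × 0.54597 = 0.4519 m

S_c ≈ 0.452 m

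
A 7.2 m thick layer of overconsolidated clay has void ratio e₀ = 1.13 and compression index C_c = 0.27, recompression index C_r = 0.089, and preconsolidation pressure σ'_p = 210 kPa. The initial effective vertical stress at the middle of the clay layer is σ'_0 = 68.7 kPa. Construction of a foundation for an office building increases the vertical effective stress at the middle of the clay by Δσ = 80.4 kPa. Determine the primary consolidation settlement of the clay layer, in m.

S_c ≈ 0.101 m

Final effective stress: σ'_f = 68.7 + 80.4 = 149.1 kPa.
σ'_f = 149.1 ≤ σ'_p = 210 kPa, so the clay remains overconsolidated and only the recompression index applies:
S_c = C_r·H/(1+e₀)·log₁₀(σ'_f/σ'_0) = 0.089×7.2/2.13×log₁₀(149.1/68.7)
    = 0.30085 × 0.33652 = 0.1012 m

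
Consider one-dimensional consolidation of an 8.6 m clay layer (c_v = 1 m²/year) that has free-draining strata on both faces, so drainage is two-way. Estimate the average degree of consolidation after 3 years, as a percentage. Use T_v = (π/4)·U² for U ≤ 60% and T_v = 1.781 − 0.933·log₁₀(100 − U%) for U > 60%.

U ≈ 45.5 %

Drainage path length: H_d = H/2 = 4.3 m (double drainage).
T_v = c_v·t/H_d² = 1×3/4.3² = 0.16225.
T_v = 0.16225 corresponds to the U ≤ 60% branch:
U = √(4T_v/π) = 0.4545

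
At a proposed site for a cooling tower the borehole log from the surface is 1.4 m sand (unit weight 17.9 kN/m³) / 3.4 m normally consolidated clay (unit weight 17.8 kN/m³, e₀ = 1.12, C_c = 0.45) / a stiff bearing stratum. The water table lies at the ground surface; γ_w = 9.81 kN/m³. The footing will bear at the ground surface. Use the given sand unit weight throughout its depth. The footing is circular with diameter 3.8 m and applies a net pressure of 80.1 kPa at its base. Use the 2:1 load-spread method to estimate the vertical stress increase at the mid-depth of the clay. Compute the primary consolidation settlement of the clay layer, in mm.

Mid-depth of clay below the ground surface: z = 1.4 + 3.4/2 = 3.1 m.
Total vertical stress at mid-clay: σ_v = 17.9×1.4 + 17.8×1.7 = 55.32 kPa.
Pore pressure: u = 9.81×(3.1 − 0) = 30.411 kPa.
Initial effective stress: σ'_0 = σ_v − u = 55.32 − 30.411 = 24.909 kPa.
Stress increase at mid-clay by the 2:1 spreading method:
Δσ ≈ qD²/(D+z)² = 80.1×3.8²/(3.8+3.1)² = 24.294 kPa
Final effective stress: σ'_f = σ'_0 + Δσ = 24.909 + 24.294 = 49.203 kPa.
Normally consolidated clay, so the full stress increment lies on the virgin compression line:
S_c = C_c·H/(1+e₀)·log₁₀(σ'_f/σ'_0) = 0.45×3.4/(1+1.12)×log₁₀(49.203/24.909)
    = 0.7217 × 0.29564 = 0.2134 m

S_c ≈ 213 mm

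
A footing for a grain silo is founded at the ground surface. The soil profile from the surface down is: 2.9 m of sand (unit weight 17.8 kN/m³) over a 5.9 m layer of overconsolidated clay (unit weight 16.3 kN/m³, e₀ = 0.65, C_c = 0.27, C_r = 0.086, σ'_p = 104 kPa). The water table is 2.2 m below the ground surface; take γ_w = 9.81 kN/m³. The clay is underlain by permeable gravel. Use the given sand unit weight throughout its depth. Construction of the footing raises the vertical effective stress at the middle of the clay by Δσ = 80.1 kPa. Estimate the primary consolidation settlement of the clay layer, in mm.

Mid-depth of clay below the ground surface: z = 2.9 + 5.9/2 = 5.85 m.
Total vertical stress at mid-clay: σ_v = 17.8×2.9 + 16.3×2.95 = 99.705 kPa.
Pore pressure: u = 9.81×(5.85 − 2.2) = 35.806 kPa.
Initial effective stress: σ'_0 = σ_v − u = 99.705 − 35.806 = 63.899 kPa.
Final effective stress: σ'_f = 63.899 + 80.1 = 144 kPa.
σ'_f = 144 > σ'_p = 104 kPa, so the stress path crosses the preconsolidation pressure — recompression up to σ'_p, then virgin compression beyond:
S_c = H/(1+e₀)·[C_r·log₁₀(σ'_p/σ'_0) + C_c·log₁₀(σ'_f/σ'_p)]
    = 5.9/1.65 × [0.086×log₁₀(104/63.899) + 0.27×log₁₀(144/104)]
    = 3.5758 × [0.018192 + 0.038159] = 0.2015 m

S_c ≈ 201 mm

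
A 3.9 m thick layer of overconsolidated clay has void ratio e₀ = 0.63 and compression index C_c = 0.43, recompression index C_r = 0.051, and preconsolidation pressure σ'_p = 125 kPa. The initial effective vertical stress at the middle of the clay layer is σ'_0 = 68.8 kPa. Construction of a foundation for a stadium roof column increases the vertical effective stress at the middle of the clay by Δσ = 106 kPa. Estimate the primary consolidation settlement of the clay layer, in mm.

Final effective stress: σ'_f = 68.8 + 106 = 174.8 kPa.
σ'_f = 174.8 > σ'_p = 125 kPa, so the stress path crosses the preconsolidation pressure — recompression up to σ'_p, then virgin compression beyond:
S_c = H/(1+e₀)·[C_r·log₁₀(σ'_p/σ'_0) + C_c·log₁₀(σ'_f/σ'_p)]
    = 3.9/1.63 × [0.051×log₁₀(125/68.8) + 0.43×log₁₀(174.8/125)]
    = 2.3926 × [0.013225 + 0.062622] = 0.1815 m

S_c ≈ 181 mm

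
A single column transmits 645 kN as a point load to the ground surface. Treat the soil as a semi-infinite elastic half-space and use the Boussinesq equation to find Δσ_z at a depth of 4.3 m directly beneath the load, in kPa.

Boussinesq vertical stress below a point load on an elastic half-space:
Δσ_z = 3P/(2πz²) · [1 + (r/z)²]^(−5/2)
r/z = 0/4.3 = 0; [1+(r/z)²]^(−5/2) = 1.
Δσ_z = 3×645/(2π×4.3²) × 1 = 16.656 × 1 = 16.66 kPa

Δσ_z ≈ 16.7 kPa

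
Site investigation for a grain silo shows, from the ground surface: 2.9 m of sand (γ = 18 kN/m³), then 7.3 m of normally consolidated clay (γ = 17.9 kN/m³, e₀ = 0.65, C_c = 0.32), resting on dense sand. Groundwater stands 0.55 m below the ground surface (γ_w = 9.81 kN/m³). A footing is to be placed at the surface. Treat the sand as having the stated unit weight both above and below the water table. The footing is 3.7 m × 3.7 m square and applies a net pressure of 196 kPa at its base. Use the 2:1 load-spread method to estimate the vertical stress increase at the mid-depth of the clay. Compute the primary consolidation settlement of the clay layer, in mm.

Mid-depth of clay below the ground surface: z = 2.9 + 7.3/2 = 6.55 m.
Total vertical stress at mid-clay: σ_v = 18×2.9 + 17.9×3.65 = 117.53 kPa.
Pore pressure: u = 9.81×(6.55 − 0.55) = 58.86 kPa.
Initial effective stress: σ'_0 = σ_v − u = 117.53 − 58.86 = 58.67 kPa.
Stress increase at mid-clay by the 2:1 spreading method:
Δσ = qBL/((B+z)(L+z)) = 196×3.7×3.7/((3.7+6.55)(3.7+6.55)) = 25.539 kPa
Final effective stress: σ'_f = σ'_0 + Δσ = 58.67 + 25.539 = 84.209 kPa.
Normally consolidated clay, so the full stress increment lies on the virgin compression line:
S_c = C_c·H/(1+e₀)·log₁₀(σ'_f/σ'_0) = 0.32×7.3/(1+0.65)×log₁₀(84.209/58.67)
    = 1.4158 × 0.15694 = 0.2222 m

S_c ≈ 222 mm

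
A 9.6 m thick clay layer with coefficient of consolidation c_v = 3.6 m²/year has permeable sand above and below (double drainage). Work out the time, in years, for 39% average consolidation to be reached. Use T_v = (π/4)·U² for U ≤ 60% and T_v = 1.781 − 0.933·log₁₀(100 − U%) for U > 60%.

Drainage path length: H_d = H/2 = 4.8 m (double drainage).
U ≤ 60%: T_v = (π/4)·U² = (π/4)×0.39² = 0.11946.
t = T_v·H_d²/c_v = 0.11946×4.8²/3.6 = 0.7645 years.

t ≈ 0.765 years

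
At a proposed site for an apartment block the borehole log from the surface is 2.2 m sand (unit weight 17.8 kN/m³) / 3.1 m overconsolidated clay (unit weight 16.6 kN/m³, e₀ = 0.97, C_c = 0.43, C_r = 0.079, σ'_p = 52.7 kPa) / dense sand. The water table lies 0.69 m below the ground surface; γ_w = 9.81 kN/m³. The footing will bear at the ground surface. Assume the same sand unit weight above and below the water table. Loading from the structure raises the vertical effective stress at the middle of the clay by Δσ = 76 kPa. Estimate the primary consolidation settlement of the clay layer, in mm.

S_c ≈ 241 mm

Mid-depth of clay below the ground surface: z = 2.2 + 3.1/2 = 3.75 m.
Total vertical stress at mid-clay: σ_v = 17.8×2.2 + 16.6×1.55 = 64.89 kPa.
Pore pressure: u = 9.81×(3.75 − 0.69) = 30.019 kPa.
Initial effective stress: σ'_0 = σ_v − u = 64.89 − 30.019 = 34.871 kPa.
Final effective stress: σ'_f = 34.871 + 76 = 110.87 kPa.
σ'_f = 110.87 > σ'_p = 52.7 kPa, so the stress path crosses the preconsolidation pressure — recompression up to σ'_p, then virgin compression beyond:
S_c = H/(1+e₀)·[C_r·log₁₀(σ'_p/σ'_0) + C_c·log₁₀(σ'_f/σ'_p)]
    = 3.1/1.97 × [0.079×log₁₀(52.7/34.871) + 0.43×log₁₀(110.87/52.7)]
    = 1.5736 × [0.014168 + 0.13889] = 0.2409 m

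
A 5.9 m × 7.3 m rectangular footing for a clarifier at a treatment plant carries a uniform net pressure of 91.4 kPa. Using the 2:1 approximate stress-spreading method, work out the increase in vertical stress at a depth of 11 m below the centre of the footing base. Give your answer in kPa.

By the 2:1 method the load spreads at 1 horizontal : 2 vertical, so at depth z the loaded area has grown by z in each plan dimension:
Δσ = qBL/((B+z)(L+z)) = 91.4×5.9×7.3/((5.9+11)(7.3+11)) = 12.729 kPa

Δσ_z ≈ 12.7 kPa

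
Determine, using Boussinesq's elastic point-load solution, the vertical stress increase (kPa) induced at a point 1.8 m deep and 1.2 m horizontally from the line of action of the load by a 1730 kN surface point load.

Boussinesq vertical stress below a point load on an elastic half-space:
Δσ_z = 3P/(2πz²) · [1 + (r/z)²]^(−5/2)
r/z = 1.2/1.8 = 0.66667; [1+(r/z)²]^(−5/2) = 0.39879.
Δσ_z = 3×1730/(2π×1.8²) × 0.39879 = 254.94 × 0.39879 = 101.7 kPa

Δσ_z ≈ 102 kPa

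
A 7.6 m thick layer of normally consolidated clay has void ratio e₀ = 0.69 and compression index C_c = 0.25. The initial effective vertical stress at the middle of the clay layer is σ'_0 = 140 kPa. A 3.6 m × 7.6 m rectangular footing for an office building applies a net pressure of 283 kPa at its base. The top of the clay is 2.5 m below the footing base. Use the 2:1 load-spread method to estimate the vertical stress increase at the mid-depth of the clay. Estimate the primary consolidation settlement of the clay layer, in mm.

S_c ≈ 165 mm

Mid-depth of clay below the footing base: z = 2.5 + 7.6/2 = 6.3 m.
Stress increase at mid-clay by the 2:1 spreading method:
Δσ = qBL/((B+z)(L+z)) = 283×3.6×7.6/((3.6+6.3)(7.6+6.3)) = 56.267 kPa
Final effective stress: σ'_f = σ'_0 + Δσ = 140 + 56.267 = 196.27 kPa.
Normally consolidated clay, so the full stress increment lies on the virgin compression line:
S_c = C_c·H/(1+e₀)·log₁₀(σ'_f/σ'_0) = 0.25×7.6/(1+0.69)×log₁₀(196.27/140)
    = 1.1243 × 0.14673 = 0.165 m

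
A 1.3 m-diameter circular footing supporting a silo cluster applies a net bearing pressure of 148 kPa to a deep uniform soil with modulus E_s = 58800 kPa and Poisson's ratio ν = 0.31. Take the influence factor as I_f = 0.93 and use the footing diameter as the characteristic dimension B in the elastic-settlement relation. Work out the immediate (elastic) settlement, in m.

S_e ≈ 0.00275 m

Immediate (elastic) settlement: S_e = q·B·(1−ν²)/E_s · I_f.
S_e = 148 × 1.3 × (1 − 0.31²) / 58800 × 0.93
    = 148 × 1.3 × 0.9039 / 58800 × 0.93
    = 0.002751 m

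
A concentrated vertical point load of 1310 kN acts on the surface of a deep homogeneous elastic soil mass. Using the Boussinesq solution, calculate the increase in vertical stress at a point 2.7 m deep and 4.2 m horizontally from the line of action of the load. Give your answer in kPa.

Δσ_z ≈ 3.97 kPa

Boussinesq vertical stress below a point load on an elastic half-space:
Δσ_z = 3P/(2πz²) · [1 + (r/z)²]^(−5/2)
r/z = 4.2/2.7 = 1.5556; [1+(r/z)²]^(−5/2) = 0.046239.
Δσ_z = 3×1310/(2π×2.7²) × 0.046239 = 85.8 × 0.046239 = 3.967 kPa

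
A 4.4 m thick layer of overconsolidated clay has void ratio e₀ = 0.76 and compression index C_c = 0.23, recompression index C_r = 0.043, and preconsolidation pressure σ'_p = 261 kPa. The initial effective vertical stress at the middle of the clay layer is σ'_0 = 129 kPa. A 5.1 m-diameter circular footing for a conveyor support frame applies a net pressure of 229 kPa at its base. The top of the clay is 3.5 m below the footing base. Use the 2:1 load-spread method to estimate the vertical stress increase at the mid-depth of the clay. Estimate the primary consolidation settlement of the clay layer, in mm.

S_c ≈ 15.6 mm

Mid-depth of clay below the footing base: z = 3.5 + 4.4/2 = 5.7 m.
Stress increase at mid-clay by the 2:1 spreading method:
Δσ ≈ qD²/(D+z)² = 229×5.1²/(5.1+5.7)² = 51.066 kPa
Final effective stress: σ'_f = 129 + 51.066 = 180.07 kPa.
σ'_f = 180.07 ≤ σ'_p = 261 kPa, so the clay remains overconsolidated and only the recompression index applies:
S_c = C_r·H/(1+e₀)·log₁₀(σ'_f/σ'_0) = 0.043×4.4/1.76×log₁₀(180.07/129)
    = 0.1075 × 0.14485 = 0.01557 m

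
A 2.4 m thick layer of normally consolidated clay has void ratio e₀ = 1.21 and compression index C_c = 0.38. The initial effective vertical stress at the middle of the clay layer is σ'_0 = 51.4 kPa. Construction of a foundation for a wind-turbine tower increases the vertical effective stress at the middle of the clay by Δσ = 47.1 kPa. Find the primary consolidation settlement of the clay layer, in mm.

Final effective stress: σ'_f = σ'_0 + Δσ = 51.4 + 47.1 = 98.5 kPa.
Normally consolidated clay, so the full stress increment lies on the virgin compression line:
S_c = C_c·H/(1+e₀)·log₁₀(σ'_f/σ'_0) = 0.38×2.4/(1+1.21)×log₁₀(98.5/51.4)
    = 0.41267 × 0.28247 = 0.1166 m

S_c ≈ 117 mm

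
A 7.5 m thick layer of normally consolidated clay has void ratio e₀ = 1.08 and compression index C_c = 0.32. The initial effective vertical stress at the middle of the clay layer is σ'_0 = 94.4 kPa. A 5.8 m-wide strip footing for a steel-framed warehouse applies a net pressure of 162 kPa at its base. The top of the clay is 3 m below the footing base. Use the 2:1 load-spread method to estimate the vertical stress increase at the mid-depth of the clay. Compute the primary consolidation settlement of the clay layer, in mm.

Mid-depth of clay below the footing base: z = 3 + 7.5/2 = 6.75 m.
Stress increase at mid-clay by the 2:1 spreading method:
Δσ = qB/(B+z) = 162×5.8/(5.8+6.75) = 74.869 kPa
Final effective stress: σ'_f = σ'_0 + Δσ = 94.4 + 74.869 = 169.27 kPa.
Normally consolidated clay, so the full stress increment lies on the virgin compression line:
S_c = C_c·H/(1+e₀)·log₁₀(σ'_f/σ'_0) = 0.32×7.5/(1+1.08)×log₁₀(169.27/94.4)
    = 1.1538 × 0.25361 = 0.2926 m

S_c ≈ 293 mm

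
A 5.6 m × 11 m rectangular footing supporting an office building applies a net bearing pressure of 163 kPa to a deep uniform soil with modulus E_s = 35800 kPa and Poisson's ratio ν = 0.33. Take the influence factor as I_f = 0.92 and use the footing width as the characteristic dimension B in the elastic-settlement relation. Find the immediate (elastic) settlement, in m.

S_e ≈ 0.0209 m

Immediate (elastic) settlement: S_e = q·B·(1−ν²)/E_s · I_f.
S_e = 163 × 5.6 × (1 − 0.33²) / 35800 × 0.92
    = 163 × 5.6 × 0.8911 / 35800 × 0.92
    = 0.0209 m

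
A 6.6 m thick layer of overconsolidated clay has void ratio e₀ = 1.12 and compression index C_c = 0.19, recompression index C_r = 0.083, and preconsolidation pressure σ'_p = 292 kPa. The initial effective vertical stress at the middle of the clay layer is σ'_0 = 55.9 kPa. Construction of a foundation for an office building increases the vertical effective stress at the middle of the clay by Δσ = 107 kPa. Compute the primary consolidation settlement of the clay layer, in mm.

S_c ≈ 120 mm

Final effective stress: σ'_f = 55.9 + 107 = 162.9 kPa.
σ'_f = 162.9 ≤ σ'_p = 292 kPa, so the clay remains overconsolidated and only the recompression index applies:
S_c = C_r·H/(1+e₀)·log₁₀(σ'_f/σ'_0) = 0.083×6.6/2.12×log₁₀(162.9/55.9)
    = 0.2584 × 0.46451 = 0.12 m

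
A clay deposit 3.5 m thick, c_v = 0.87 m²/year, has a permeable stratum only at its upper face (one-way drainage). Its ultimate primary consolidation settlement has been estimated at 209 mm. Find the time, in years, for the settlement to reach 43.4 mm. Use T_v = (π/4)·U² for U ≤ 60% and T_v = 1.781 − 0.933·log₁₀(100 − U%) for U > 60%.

Drainage path length: H_d = H = 3.5 m (single drainage).
U = S(t)/S_ult = 43.4/209 = 0.2077.
U ≤ 60%: T_v = (π/4)·U² = (π/4)×0.20766² = 0.033867.
t = T_v·H_d²/c_v = 0.033867×3.5²/0.87 = 0.4769 years.

t ≈ 0.477 years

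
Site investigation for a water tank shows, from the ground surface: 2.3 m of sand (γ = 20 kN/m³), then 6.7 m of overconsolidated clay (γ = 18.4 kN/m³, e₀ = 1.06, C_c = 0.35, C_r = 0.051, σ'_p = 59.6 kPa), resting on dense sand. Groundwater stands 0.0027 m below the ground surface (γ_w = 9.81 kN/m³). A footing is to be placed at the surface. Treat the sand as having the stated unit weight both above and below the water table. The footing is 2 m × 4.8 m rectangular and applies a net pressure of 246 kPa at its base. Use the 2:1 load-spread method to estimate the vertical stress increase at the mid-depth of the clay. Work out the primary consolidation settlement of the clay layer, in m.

Mid-depth of clay below the ground surface: z = 2.3 + 6.7/2 = 5.65 m.
Total vertical stress at mid-clay: σ_v = 20×2.3 + 18.4×3.35 = 107.64 kPa.
Pore pressure: u = 9.81×(5.65 − 0.0027) = 55.397 kPa.
Initial effective stress: σ'_0 = σ_v − u = 107.64 − 55.397 = 52.243 kPa.
Stress increase at mid-clay by the 2:1 spreading method:
Δσ = qBL/((B+z)(L+z)) = 246×2×4.8/((2+5.65)(4.8+5.65)) = 29.541 kPa
Final effective stress: σ'_f = 52.243 + 29.541 = 81.784 kPa.
σ'_f = 81.784 > σ'_p = 59.6 kPa, so the stress path crosses the preconsolidation pressure — recompression up to σ'_p, then virgin compression beyond:
S_c = H/(1+e₀)·[C_r·log₁₀(σ'_p/σ'_0) + C_c·log₁₀(σ'_f/σ'_p)]
    = 6.7/2.06 × [0.051×log₁₀(59.6/52.243) + 0.35×log₁₀(81.784/59.6)]
    = 3.2524 × [0.0029181 + 0.048098] = 0.1659 m

S_c ≈ 0.166 m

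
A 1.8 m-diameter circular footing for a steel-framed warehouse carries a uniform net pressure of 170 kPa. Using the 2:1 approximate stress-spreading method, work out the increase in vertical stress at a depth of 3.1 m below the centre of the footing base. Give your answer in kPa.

By the 2:1 method the load spreads at 1 horizontal : 2 vertical, so at depth z the loaded area has grown by z in each plan dimension:
Δσ ≈ qD²/(D+z)² = 170×1.8²/(1.8+3.1)² = 22.94 kPa

Δσ_z ≈ 22.9 kPa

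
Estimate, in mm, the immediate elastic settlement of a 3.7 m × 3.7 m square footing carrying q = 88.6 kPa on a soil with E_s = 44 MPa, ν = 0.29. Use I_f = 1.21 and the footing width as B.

Immediate (elastic) settlement: S_e = q·B·(1−ν²)/E_s · I_f.
E_s = 44 MPa = 44000 kPa.
S_e = 88.6 × 3.7 × (1 − 0.29²) / 44000 × 1.21
    = 88.6 × 3.7 × 0.9159 / 44000 × 1.21
    = 0.008257 m = 8.257 mm

S_e ≈ 8.26 mm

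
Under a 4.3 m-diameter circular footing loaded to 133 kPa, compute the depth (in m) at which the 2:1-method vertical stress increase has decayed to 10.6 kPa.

2:1 spreading — at depth z the loaded area has grown by z in each plan dimension:
qD²/(D+z)² = Δσ_z ⇒ z = D(√(q/Δσ_z) − 1) = 4.3×(√(133/10.6) − 1) = 10.93 m

z ≈ 10.9 m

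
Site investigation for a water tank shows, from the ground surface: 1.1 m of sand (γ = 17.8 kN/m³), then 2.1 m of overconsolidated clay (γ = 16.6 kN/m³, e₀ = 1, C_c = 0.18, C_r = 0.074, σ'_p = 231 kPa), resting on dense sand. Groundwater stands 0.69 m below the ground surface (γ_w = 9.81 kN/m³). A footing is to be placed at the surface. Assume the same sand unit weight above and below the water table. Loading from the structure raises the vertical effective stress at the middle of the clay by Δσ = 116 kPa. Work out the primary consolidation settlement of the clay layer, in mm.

S_c ≈ 61.1 mm

Mid-depth of clay below the ground surface: z = 1.1 + 2.1/2 = 2.15 m.
Total vertical stress at mid-clay: σ_v = 17.8×1.1 + 16.6×1.05 = 37.01 kPa.
Pore pressure: u = 9.81×(2.15 − 0.69) = 14.323 kPa.
Initial effective stress: σ'_0 = σ_v − u = 37.01 − 14.323 = 22.687 kPa.
Final effective stress: σ'_f = 22.687 + 116 = 138.69 kPa.
σ'_f = 138.69 ≤ σ'_p = 231 kPa, so the clay remains overconsolidated and only the recompression index applies:
S_c = C_r·H/(1+e₀)·log₁₀(σ'_f/σ'_0) = 0.074×2.1/2×log₁₀(138.69/22.687)
    = 0.0777 × 0.78627 = 0.06109 m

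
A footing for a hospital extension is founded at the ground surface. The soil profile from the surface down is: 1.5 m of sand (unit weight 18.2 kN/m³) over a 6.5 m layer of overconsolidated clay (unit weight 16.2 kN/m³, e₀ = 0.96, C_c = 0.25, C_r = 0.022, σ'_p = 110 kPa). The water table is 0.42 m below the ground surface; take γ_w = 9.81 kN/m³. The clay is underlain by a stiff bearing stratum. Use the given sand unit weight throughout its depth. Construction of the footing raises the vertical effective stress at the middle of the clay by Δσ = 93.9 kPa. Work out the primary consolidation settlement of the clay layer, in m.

Mid-depth of clay below the ground surface: z = 1.5 + 6.5/2 = 4.75 m.
Total vertical stress at mid-clay: σ_v = 18.2×1.5 + 16.2×3.25 = 79.95 kPa.
Pore pressure: u = 9.81×(4.75 − 0.42) = 42.477 kPa.
Initial effective stress: σ'_0 = σ_v − u = 79.95 − 42.477 = 37.473 kPa.
Final effective stress: σ'_f = 37.473 + 93.9 = 131.37 kPa.
σ'_f = 131.37 > σ'_p = 110 kPa, so the stress path crosses the preconsolidation pressure — recompression up to σ'_p, then virgin compression beyond:
S_c = H/(1+e₀)·[C_r·log₁₀(σ'_p/σ'_0) + C_c·log₁₀(σ'_f/σ'_p)]
    = 6.5/1.96 × [0.022×log₁₀(110/37.473) + 0.25×log₁₀(131.37/110)]
    = 3.3163 × [0.010289 + 0.019276] = 0.09805 m

S_c ≈ 0.098 m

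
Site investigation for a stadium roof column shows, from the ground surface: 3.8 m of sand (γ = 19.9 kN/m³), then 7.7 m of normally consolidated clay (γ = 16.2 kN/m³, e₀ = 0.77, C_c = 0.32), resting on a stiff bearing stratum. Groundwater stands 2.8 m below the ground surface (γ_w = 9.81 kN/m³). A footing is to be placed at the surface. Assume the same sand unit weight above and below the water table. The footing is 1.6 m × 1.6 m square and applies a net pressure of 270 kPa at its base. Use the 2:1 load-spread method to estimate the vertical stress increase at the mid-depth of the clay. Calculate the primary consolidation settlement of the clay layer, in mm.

S_c ≈ 51.7 mm

Mid-depth of clay below the ground surface: z = 3.8 + 7.7/2 = 7.65 m.
Total vertical stress at mid-clay: σ_v = 19.9×3.8 + 16.2×3.85 = 137.99 kPa.
Pore pressure: u = 9.81×(7.65 − 2.8) = 47.578 kPa.
Initial effective stress: σ'_0 = σ_v − u = 137.99 − 47.578 = 90.412 kPa.
Stress increase at mid-clay by the 2:1 spreading method:
Δσ = qBL/((B+z)(L+z)) = 270×1.6×1.6/((1.6+7.65)(1.6+7.65)) = 8.0783 kPa
Final effective stress: σ'_f = σ'_0 + Δσ = 90.412 + 8.0783 = 98.49 kPa.
Normally consolidated clay, so the full stress increment lies on the virgin compression line:
S_c = C_c·H/(1+e₀)·log₁₀(σ'_f/σ'_0) = 0.32×7.7/(1+0.77)×log₁₀(98.49/90.412)
    = 1.3921 × 0.037166 = 0.05174 m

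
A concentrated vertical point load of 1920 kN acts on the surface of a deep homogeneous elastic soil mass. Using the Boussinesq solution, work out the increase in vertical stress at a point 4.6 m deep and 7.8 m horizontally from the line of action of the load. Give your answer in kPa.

Boussinesq vertical stress below a point load on an elastic half-space:
Δσ_z = 3P/(2πz²) · [1 + (r/z)²]^(−5/2)
r/z = 7.8/4.6 = 1.6957; [1+(r/z)²]^(−5/2) = 0.033826.
Δσ_z = 3×1920/(2π×4.6²) × 0.033826 = 43.324 × 0.033826 = 1.465 kPa

Δσ_z ≈ 1.47 kPa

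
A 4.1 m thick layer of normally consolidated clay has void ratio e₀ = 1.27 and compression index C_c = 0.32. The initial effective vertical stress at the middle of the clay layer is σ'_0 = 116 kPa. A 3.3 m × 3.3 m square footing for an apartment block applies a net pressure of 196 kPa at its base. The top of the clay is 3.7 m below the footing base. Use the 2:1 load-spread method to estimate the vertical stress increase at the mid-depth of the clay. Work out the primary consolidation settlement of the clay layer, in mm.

S_c ≈ 50.9 mm

Mid-depth of clay below the footing base: z = 3.7 + 4.1/2 = 5.75 m.
Stress increase at mid-clay by the 2:1 spreading method:
Δσ = qBL/((B+z)(L+z)) = 196×3.3×3.3/((3.3+5.75)(3.3+5.75)) = 26.061 kPa
Final effective stress: σ'_f = σ'_0 + Δσ = 116 + 26.061 = 142.06 kPa.
Normally consolidated clay, so the full stress increment lies on the virgin compression line:
S_c = C_c·H/(1+e₀)·log₁₀(σ'_f/σ'_0) = 0.32×4.1/(1+1.27)×log₁₀(142.06/116)
    = 0.57797 × 0.088014 = 0.05087 m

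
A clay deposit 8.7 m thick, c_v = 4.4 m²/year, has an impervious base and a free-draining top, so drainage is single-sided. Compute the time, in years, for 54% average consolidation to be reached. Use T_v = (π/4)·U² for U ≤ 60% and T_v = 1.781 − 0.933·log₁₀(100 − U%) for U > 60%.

Drainage path length: H_d = H = 8.7 m (single drainage).
U ≤ 60%: T_v = (π/4)·U² = (π/4)×0.54² = 0.22902.
t = T_v·H_d²/c_v = 0.22902×8.7²/4.4 = 3.94 years.

t ≈ 3.94 years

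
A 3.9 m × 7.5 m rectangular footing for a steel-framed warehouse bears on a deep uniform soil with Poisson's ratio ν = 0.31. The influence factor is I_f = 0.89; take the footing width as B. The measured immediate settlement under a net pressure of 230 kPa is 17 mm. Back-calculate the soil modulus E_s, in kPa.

S_e = q·B·(1−ν²)/E_s · I_f  ⇒  E_s = q·B·(1−ν²)·I_f / S_e.
E_s = 230 × 3.9 × 0.9039 × 0.89 / 0.017 = 42450 kPa

E_s ≈ 42400 kPa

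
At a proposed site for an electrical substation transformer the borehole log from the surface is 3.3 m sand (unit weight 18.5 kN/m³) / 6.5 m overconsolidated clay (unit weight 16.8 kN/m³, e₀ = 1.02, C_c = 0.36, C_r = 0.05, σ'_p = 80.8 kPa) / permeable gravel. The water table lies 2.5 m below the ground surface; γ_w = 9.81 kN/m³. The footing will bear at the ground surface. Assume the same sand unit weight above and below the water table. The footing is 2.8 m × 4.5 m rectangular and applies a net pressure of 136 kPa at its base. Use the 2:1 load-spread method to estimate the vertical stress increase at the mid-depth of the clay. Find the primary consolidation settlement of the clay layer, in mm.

Mid-depth of clay below the ground surface: z = 3.3 + 6.5/2 = 6.55 m.
Total vertical stress at mid-clay: σ_v = 18.5×3.3 + 16.8×3.25 = 115.65 kPa.
Pore pressure: u = 9.81×(6.55 − 2.5) = 39.73 kPa.
Initial effective stress: σ'_0 = σ_v − u = 115.65 − 39.73 = 75.92 kPa.
Stress increase at mid-clay by the 2:1 spreading method:
Δσ = qBL/((B+z)(L+z)) = 136×2.8×4.5/((2.8+6.55)(4.5+6.55)) = 16.586 kPa
Final effective stress: σ'_f = 75.92 + 16.586 = 92.506 kPa.
σ'_f = 92.506 > σ'_p = 80.8 kPa, so the stress path crosses the preconsolidation pressure — recompression up to σ'_p, then virgin compression beyond:
S_c = H/(1+e₀)·[C_r·log₁₀(σ'_p/σ'_0) + C_c·log₁₀(σ'_f/σ'_p)]
    = 6.5/2.02 × [0.05×log₁₀(80.8/75.92) + 0.36×log₁₀(92.506/80.8)]
    = 3.2178 × [0.0013528 + 0.021153] = 0.07242 m

S_c ≈ 72.4 mm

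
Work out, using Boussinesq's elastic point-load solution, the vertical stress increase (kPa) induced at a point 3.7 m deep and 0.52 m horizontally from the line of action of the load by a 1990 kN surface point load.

Δσ_z ≈ 66.1 kPa

Boussinesq vertical stress below a point load on an elastic half-space:
Δσ_z = 3P/(2πz²) · [1 + (r/z)²]^(−5/2)
r/z = 0.52/3.7 = 0.14054; [1+(r/z)²]^(−5/2) = 0.95228.
Δσ_z = 3×1990/(2π×3.7²) × 0.95228 = 69.405 × 0.95228 = 66.09 kPa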